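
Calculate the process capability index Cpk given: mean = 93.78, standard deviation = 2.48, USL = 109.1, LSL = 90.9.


Cpu = (USL - mean) / (3*sigma) = (109.1 - 93.78) / (3*2.48) = 2.0591
Cpl = (mean - LSL) / (3*sigma) = (93.78 - 90.9) / (3*2.48) = 0.3871
Cpk = min(Cpu, Cpl) = 0.3871

0.3871


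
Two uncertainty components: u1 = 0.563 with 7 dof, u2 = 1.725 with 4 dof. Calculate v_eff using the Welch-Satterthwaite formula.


uc = sqrt(u1^2 + u2^2) = sqrt(0.563^2 + 1.725^2) = 1.8145506
v_eff = uc^4 / (u1^4/v1 + u2^4/v2)
= 1.8145506^4 / (0.563^4/7 + 1.725^4/4)
= 10.841174 / 2.2279388
v_eff = 4.8660

4.8660


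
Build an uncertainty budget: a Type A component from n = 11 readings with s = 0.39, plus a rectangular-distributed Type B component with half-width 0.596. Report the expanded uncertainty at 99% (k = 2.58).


u_A = s / sqrt(n) = 0.39 / sqrt(11) = 0.11758942
u_B = half_width / sqrt(3) = 0.596 / sqrt(3) = 0.34410076
uc = sqrt(u_A^2 + u_B^2) = sqrt(0.11758942^2 + 0.34410076^2) = 0.36363801
U = k * uc = 2.58 * 0.36363801
U = 0.9382

0.9382


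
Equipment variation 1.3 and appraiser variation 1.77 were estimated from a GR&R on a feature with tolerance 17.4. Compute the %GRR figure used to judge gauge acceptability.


GRR = sqrt(EV^2 + AV^2) = sqrt(1.3^2 + 1.77^2) = 2.1961102
%GRR = GRR / tol * 100 = 2.1961102 / 17.4 * 100
%GRR = 12.6213

12.6213


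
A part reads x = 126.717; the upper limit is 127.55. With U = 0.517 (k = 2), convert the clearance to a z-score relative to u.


u = U / k = 0.517 / 2 = 0.2585
margin = |USL - x| = |127.55 - 126.717| = 0.833
z = margin / u = 0.833 / 0.2585
z = 3.2224

3.2224


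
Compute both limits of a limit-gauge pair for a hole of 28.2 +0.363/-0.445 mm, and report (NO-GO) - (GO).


GO = nominal - lower_tol (smallest hole = maximum material condition)
GO = 28.2 - 0.445 = 27.755
NO-GO = nominal + upper_tol (largest hole = least material condition)
NO-GO = 28.2 + 0.363 = 28.563
spread = NO-GO - GO = 28.563 - 27.755 = 0.8080

0.8080


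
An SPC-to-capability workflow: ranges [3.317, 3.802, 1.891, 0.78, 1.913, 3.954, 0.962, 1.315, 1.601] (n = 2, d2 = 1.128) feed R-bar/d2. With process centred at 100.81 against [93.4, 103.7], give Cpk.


R_bar = (3.317 + 3.802 + 1.891 + 0.78 + 1.913 + 3.954 + 0.962 + 1.315 + 1.601) / 9 = 2.1705556
sigma = R_bar / d2 = 2.1705556 / 1.128 = 1.9242514
Cp = (USL - LSL)/(6*sigma) = (103.7 - 93.4)/(6*1.9242514) = 0.8921
Cpu = (103.7 - 100.81)/(3*1.9242514) = 0.5006
Cpl = (100.81 - 93.4)/(3*1.9242514) = 1.2836
Cpk = min(Cpu, Cpl) = 0.5006

0.5006


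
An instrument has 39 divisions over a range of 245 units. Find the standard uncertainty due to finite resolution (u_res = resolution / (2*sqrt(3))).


resolution = range / divisions
resolution = 245 / 39 = 6.2820513
u_res = resolution / (2*sqrt(3))
u_res = 6.2820513 / 3.4641016
u_res = 1.8135

1.8135


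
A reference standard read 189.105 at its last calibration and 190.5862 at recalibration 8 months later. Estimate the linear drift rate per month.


rate = (v2 - v1) / months
= (190.5862 - 189.105) / 8
= 1.4812 / 8
= 0.1852

0.1852


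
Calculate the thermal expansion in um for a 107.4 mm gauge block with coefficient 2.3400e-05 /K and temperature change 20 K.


dL = L * alpha * dT
= 107.4 * 2.3400e-05 * 20
= 0.0502632 mm
dL_um = 0.0502632 * 1000 = 50.2632 um

50.2632


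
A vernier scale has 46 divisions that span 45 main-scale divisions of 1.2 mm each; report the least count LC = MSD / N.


LC = MSD / n_div
= 1.2 / 46
= 0.0261

0.0261


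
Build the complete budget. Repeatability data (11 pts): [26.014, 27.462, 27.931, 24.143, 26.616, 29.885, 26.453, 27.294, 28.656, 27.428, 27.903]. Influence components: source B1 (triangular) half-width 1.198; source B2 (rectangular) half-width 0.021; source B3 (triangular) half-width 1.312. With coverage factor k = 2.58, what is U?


mean = (26.014 + 27.462 + 27.931 + 24.143 + 26.616 + 29.885 + 26.453 + 27.294 + 28.656 + 27.428 + 27.903) / 11 = 27.25318182
s = sqrt(sum((x - mean)^2)/(n-1)) = 1.4868421
u_A = s / sqrt(n) = 1.4868421 / sqrt(11) = 0.44829976
u_B1 = 1.198 / sqrt(6) = 0.48908145
u_B2 = 0.021 / sqrt(3) = 0.012124356
u_B3 = 1.312 / sqrt(6) = 0.53562176
uc = sqrt(0.44829976^2 + 0.48908145^2 + 0.012124356^2 + 0.53562176^2) = 0.85276668
U = k * uc = 2.58 * 0.85276668
U = 2.2001

2.2001


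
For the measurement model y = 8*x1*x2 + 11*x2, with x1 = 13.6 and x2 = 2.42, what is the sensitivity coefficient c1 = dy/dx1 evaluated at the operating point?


y = 8*x1*x2 + 11*x2
dy/dx1 = 8*x2
Evaluate at x2 = 2.42: c1 = 8 * 2.42
c1 = 19.3600

19.3600


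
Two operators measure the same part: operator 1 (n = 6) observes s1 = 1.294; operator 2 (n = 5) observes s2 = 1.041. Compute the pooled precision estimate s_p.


s_p = sqrt(((n1-1)*s1^2 + (n2-1)*s2^2) / (n1+n2-2))
numerator = (6-1)*1.294^2 + (5-1)*1.041^2 = 8.37218 + 4.334724 = 12.706904
denominator = 6 + 5 - 2 = 9
s_p^2 = 12.706904 / 9 = 1.4118782
s_p = sqrt(1.4118782) = 1.1882

1.1882


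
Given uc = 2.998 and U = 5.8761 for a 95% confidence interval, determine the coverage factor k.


k = U / uc
k = 5.8761 / 2.998
k = 1.96

1.96


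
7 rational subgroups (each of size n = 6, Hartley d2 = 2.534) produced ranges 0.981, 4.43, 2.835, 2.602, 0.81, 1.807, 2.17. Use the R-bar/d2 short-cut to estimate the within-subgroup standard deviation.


R_bar = (0.981 + 4.43 + 2.835 + 2.602 + 0.81 + 1.807 + 2.17) / 7
R_bar = 15.635 / 7 = 2.2335714
sigma_hat = R_bar / d2 = 2.2335714 / 2.534 = 0.8814

0.8814


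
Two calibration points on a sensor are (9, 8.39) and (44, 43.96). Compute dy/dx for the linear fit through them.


slope = (y2 - y1) / (x2 - x1)
= (43.96 - 8.39) / (44 - 9)
= 35.5700 / 35
= 1.0163

1.0163


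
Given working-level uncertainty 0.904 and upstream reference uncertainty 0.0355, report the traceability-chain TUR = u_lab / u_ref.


TUR = u_lab / u_ref
= 0.904 / 0.0355
= 25.4648

25.4648


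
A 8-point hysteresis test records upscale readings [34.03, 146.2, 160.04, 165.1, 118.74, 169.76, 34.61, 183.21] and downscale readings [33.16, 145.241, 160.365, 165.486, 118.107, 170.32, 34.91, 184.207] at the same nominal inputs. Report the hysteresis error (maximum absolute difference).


|34.03 - 33.16| = 0.8700
|146.2 - 145.241| = 0.9590
|160.04 - 160.365| = 0.3250
|165.1 - 165.486| = 0.3860
|118.74 - 118.107| = 0.6330
|169.76 - 170.32| = 0.5600
|34.61 - 34.91| = 0.3000
|183.21 - 184.207| = 0.9970
hysteresis = max(diffs) = 0.9970

0.9970


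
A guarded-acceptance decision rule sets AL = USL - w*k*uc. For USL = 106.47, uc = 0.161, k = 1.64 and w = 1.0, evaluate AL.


U = k * uc = 1.64 * 0.161 = 0.26404
guard band g = w * U = 1.0 * 0.26404 = 0.26404
AL = USL - g = 106.47 - 0.26404
AL = 106.2060

106.2060


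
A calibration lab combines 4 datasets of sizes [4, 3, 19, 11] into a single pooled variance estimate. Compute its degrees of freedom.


nu = sum_i (n_i - 1)
nu = ((4 - 1) + (3 - 1) + (19 - 1) + (11 - 1))
nu = 3 + 2 + 18 + 10
nu = 33

33


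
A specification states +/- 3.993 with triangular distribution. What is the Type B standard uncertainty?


u_B = half_width / sqrt(6)
u_B = 3.993 / 2.4494897
u_B = 1.6301

1.6301


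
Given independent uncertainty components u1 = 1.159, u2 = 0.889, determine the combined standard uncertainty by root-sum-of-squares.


uc = sqrt(1.159^2 + 0.889^2)
uc = sqrt(2.133602)
uc = 1.4607

1.4607


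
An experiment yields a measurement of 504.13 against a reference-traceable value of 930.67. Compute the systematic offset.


Systematic error = measured - true
= 504.13 - 930.67
= -426.5400

-426.5400


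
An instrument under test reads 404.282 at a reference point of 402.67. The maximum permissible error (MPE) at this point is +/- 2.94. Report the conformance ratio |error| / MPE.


e = indication - reference = 404.282 - 402.67 = 1.6120
|e| = 1.6120
ratio = |e| / MPE = 1.6120 / 2.94
ratio = 0.5483

0.5483


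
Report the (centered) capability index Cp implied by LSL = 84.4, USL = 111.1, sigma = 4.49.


Cp = (USL - LSL) / (6 * sigma)
= (111.1 - 84.4) / (6 * 4.49)
= 26.7000 / 26.9400
= 0.9911

0.9911


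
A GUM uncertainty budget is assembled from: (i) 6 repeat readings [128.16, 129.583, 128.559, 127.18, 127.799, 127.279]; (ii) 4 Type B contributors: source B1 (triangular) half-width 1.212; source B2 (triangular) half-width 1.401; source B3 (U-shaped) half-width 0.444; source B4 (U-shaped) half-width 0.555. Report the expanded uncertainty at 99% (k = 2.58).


mean = (128.16 + 129.583 + 128.559 + 127.18 + 127.799 + 127.279) / 6 = 128.0933333
s = sqrt(sum((x - mean)^2)/(n-1)) = 0.89714495
u_A = s / sqrt(n) = 0.89714495 / sqrt(6) = 0.36625789
u_B1 = 1.212 / sqrt(6) = 0.49479693
u_B2 = 1.401 / sqrt(6) = 0.57195585
u_B3 = 0.444 / sqrt(2) = 0.31395541
u_B4 = 0.555 / sqrt(2) = 0.39244426
uc = sqrt(0.36625789^2 + 0.49479693^2 + 0.57195585^2 + 0.31395541^2 + 0.39244426^2) = 0.9791235
U = k * uc = 2.58 * 0.9791235
U = 2.5261

2.5261


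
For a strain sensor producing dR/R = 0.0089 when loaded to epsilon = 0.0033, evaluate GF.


GF = (dR/R) / epsilon
= 0.0089 / 0.0033
= 2.6970

2.6970


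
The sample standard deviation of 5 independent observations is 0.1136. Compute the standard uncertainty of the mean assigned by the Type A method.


u_A = s / sqrt(n)
u_A = 0.1136 / sqrt(5)
u_A = 0.1136 / 2.236068
u_A = 0.0508

0.0508


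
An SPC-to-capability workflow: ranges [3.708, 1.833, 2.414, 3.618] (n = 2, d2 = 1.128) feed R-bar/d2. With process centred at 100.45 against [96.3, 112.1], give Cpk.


R_bar = (3.708 + 1.833 + 2.414 + 3.618) / 4 = 2.89325
sigma = R_bar / d2 = 2.89325 / 1.128 = 2.5649379
Cp = (USL - LSL)/(6*sigma) = (112.1 - 96.3)/(6*2.5649379) = 1.0267
Cpu = (112.1 - 100.45)/(3*2.5649379) = 1.5140
Cpl = (100.45 - 96.3)/(3*2.5649379) = 0.5393
Cpk = min(Cpu, Cpl) = 0.5393

0.5393


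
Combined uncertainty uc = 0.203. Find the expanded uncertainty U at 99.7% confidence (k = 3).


U = k * uc
U = 3 * 0.203
U = 0.6090

0.6090


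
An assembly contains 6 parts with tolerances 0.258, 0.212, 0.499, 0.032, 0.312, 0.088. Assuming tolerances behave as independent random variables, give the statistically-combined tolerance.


RSS = sqrt(0.258^2 + 0.212^2 + 0.499^2 + 0.032^2 + 0.312^2 + 0.088^2)
= sqrt(0.466621)
= 0.6831

0.6831


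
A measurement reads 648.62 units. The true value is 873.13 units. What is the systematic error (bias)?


Systematic error = measured - true
= 648.62 - 873.13
= -224.5100

-224.5100


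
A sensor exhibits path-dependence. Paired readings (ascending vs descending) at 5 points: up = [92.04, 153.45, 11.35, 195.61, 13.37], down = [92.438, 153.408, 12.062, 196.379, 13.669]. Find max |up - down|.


|92.04 - 92.438| = 0.3980
|153.45 - 153.408| = 0.0420
|11.35 - 12.062| = 0.7120
|195.61 - 196.379| = 0.7690
|13.37 - 13.669| = 0.2990
hysteresis = max(diffs) = 0.7690

0.7690


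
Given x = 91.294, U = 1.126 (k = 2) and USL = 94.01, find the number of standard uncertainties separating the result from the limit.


u = U / k = 1.126 / 2 = 0.563
margin = |USL - x| = |94.01 - 91.294| = 2.716
z = margin / u = 2.716 / 0.563
z = 4.8242

4.8242


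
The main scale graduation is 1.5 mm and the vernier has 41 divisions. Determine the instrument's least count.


LC = MSD / n_div
= 1.5 / 41
= 0.0366

0.0366


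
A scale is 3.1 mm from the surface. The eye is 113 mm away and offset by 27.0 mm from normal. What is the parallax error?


error = h * offset / d
= 3.1 * 27.0 / 113
= 0.7407

0.7407


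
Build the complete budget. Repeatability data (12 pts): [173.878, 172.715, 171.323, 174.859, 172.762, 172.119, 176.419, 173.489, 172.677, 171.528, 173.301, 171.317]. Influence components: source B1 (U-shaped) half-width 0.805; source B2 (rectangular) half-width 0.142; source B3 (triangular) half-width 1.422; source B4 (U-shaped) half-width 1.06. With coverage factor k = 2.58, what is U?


mean = (173.878 + 172.715 + 171.323 + 174.859 + 172.762 + 172.119 + 176.419 + 173.489 + 172.677 + 171.528 + 173.301 + 171.317) / 12 = 173.03225
s = sqrt(sum((x - mean)^2)/(n-1)) = 1.509471
u_A = s / sqrt(n) = 1.509471 / sqrt(12) = 0.43574674
u_B1 = 0.805 / sqrt(2) = 0.56922096
u_B2 = 0.142 / sqrt(3) = 0.081983738
u_B3 = 1.422 / sqrt(6) = 0.58052907
u_B4 = 1.06 / sqrt(2) = 0.74953319
uc = sqrt(0.43574674^2 + 0.56922096^2 + 0.081983738^2 + 0.58052907^2 + 0.74953319^2) = 1.1913954
U = k * uc = 2.58 * 1.1913954
U = 3.0738

3.0738


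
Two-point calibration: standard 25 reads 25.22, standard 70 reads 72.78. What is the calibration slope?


slope = (y2 - y1) / (x2 - x1)
= (72.78 - 25.22) / (70 - 25)
= 47.5600 / 45
= 1.0569

1.0569


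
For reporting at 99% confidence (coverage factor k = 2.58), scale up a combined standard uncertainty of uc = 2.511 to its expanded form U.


U = k * uc
U = 2.58 * 2.511
U = 6.4784

6.4784


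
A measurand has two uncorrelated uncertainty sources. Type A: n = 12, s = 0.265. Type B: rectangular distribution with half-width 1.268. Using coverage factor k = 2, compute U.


u_A = s / sqrt(n) = 0.265 / sqrt(12) = 0.076498911
u_B = half_width / sqrt(3) = 1.268 / sqrt(3) = 0.73208014
uc = sqrt(u_A^2 + u_B^2) = sqrt(0.076498911^2 + 0.73208014^2) = 0.73606618
U = k * uc = 2 * 0.73606618
U = 1.4721

1.4721


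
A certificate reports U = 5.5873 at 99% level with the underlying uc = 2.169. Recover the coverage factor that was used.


k = U / uc
k = 5.5873 / 2.169
k = 2.576

2.576


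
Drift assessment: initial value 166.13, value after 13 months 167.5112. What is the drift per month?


rate = (v2 - v1) / months
= (167.5112 - 166.13) / 13
= 1.3812 / 13
= 0.1062

0.1062


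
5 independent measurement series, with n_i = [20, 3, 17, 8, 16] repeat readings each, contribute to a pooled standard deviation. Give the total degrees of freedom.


nu = sum_i (n_i - 1)
nu = ((20 - 1) + (3 - 1) + (17 - 1) + (8 - 1) + (16 - 1))
nu = 19 + 2 + 16 + 7 + 15
nu = 59

59


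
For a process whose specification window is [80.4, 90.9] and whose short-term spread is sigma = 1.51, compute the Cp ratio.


Cp = (USL - LSL) / (6 * sigma)
= (90.9 - 80.4) / (6 * 1.51)
= 10.5000 / 9.0600
= 1.1589

1.1589


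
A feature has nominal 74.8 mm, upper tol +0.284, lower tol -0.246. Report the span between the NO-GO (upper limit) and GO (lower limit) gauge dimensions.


GO = nominal - lower_tol (smallest hole = maximum material condition)
GO = 74.8 - 0.246 = 74.554
NO-GO = nominal + upper_tol (largest hole = least material condition)
NO-GO = 74.8 + 0.284 = 75.084
spread = NO-GO - GO = 75.084 - 74.554 = 0.5300

0.5300


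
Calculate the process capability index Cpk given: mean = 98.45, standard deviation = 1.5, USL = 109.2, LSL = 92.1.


Cpu = (USL - mean) / (3*sigma) = (109.2 - 98.45) / (3*1.5) = 2.3889
Cpl = (mean - LSL) / (3*sigma) = (98.45 - 92.1) / (3*1.5) = 1.4111
Cpk = min(Cpu, Cpl) = 1.4111

1.4111


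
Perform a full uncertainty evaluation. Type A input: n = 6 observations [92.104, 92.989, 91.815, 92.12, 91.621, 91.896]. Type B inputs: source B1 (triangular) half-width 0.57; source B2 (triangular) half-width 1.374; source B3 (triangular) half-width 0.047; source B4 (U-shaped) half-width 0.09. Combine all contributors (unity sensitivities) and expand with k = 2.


mean = (92.104 + 92.989 + 91.815 + 92.12 + 91.621 + 91.896) / 6 = 92.09083333
s = sqrt(sum((x - mean)^2)/(n-1)) = 0.47801984
u_A = s / sqrt(n) = 0.47801984 / sqrt(6) = 0.19515078
u_B1 = 0.57 / sqrt(6) = 0.23270153
u_B2 = 1.374 / sqrt(6) = 0.56093315
u_B3 = 0.047 / sqrt(6) = 0.01918767
u_B4 = 0.09 / sqrt(2) = 0.06363961
uc = sqrt(0.19515078^2 + 0.23270153^2 + 0.56093315^2 + 0.01918767^2 + 0.06363961^2) = 0.64132519
U = k * uc = 2 * 0.64132519
U = 1.2827

1.2827


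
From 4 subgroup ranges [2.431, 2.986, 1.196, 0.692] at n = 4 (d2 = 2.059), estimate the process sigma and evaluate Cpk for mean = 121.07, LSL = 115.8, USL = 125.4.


R_bar = (2.431 + 2.986 + 1.196 + 0.692) / 4 = 1.82625
sigma = R_bar / d2 = 1.82625 / 2.059 = 0.88695969
Cp = (USL - LSL)/(6*sigma) = (125.4 - 115.8)/(6*0.88695969) = 1.8039
Cpu = (125.4 - 121.07)/(3*0.88695969) = 1.6273
Cpl = (121.07 - 115.8)/(3*0.88695969) = 1.9805
Cpk = min(Cpu, Cpl) = 1.6273

1.6273


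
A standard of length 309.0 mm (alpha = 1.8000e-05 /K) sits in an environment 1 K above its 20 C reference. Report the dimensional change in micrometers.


dL = L * alpha * dT
= 309.0 * 1.8000e-05 * 1
= 0.0055620 mm
dL_um = 0.0055620 * 1000 = 5.5620 um

5.5620


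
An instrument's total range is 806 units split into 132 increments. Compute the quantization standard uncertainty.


resolution = range / divisions
resolution = 806 / 132 = 6.1060606
u_res = resolution / (2*sqrt(3))
u_res = 6.1060606 / 3.4641016
u_res = 1.7627

1.7627


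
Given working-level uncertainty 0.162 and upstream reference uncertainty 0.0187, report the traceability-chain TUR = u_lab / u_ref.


TUR = u_lab / u_ref
= 0.162 / 0.0187
= 8.6631

8.6631


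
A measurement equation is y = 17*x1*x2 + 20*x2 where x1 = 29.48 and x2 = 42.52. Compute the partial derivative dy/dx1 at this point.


y = 17*x1*x2 + 20*x2
dy/dx1 = 17*x2
Evaluate at x2 = 42.52: c1 = 17 * 42.52
c1 = 722.8400

722.8400


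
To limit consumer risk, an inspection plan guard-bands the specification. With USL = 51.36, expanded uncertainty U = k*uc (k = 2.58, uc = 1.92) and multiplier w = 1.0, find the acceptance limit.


U = k * uc = 2.58 * 1.92 = 4.9536
guard band g = w * U = 1.0 * 4.9536 = 4.9536
AL = USL - g = 51.36 - 4.9536
AL = 46.4064

46.4064


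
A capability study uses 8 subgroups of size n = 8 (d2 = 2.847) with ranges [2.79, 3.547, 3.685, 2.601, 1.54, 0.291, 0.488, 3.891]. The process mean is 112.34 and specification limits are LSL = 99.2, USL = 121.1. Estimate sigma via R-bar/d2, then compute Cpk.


R_bar = (2.79 + 3.547 + 3.685 + 2.601 + 1.54 + 0.291 + 0.488 + 3.891) / 8 = 2.354125
sigma = R_bar / d2 = 2.354125 / 2.847 = 0.82687917
Cp = (USL - LSL)/(6*sigma) = (121.1 - 99.2)/(6*0.82687917) = 4.4142
Cpu = (121.1 - 112.34)/(3*0.82687917) = 3.5314
Cpl = (112.34 - 99.2)/(3*0.82687917) = 5.2970
Cpk = min(Cpu, Cpl) = 3.5314

3.5314


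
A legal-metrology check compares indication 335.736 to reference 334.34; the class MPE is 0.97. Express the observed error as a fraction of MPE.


e = indication - reference = 335.736 - 334.34 = 1.3960
|e| = 1.3960
ratio = |e| / MPE = 1.3960 / 0.97
ratio = 1.4392

1.4392


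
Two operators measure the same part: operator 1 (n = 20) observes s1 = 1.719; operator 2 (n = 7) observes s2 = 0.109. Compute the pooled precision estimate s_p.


s_p = sqrt(((n1-1)*s1^2 + (n2-1)*s2^2) / (n1+n2-2))
numerator = (20-1)*1.719^2 + (7-1)*0.109^2 = 56.144259 + 0.071286 = 56.215545
denominator = 20 + 7 - 2 = 25
s_p^2 = 56.215545 / 25 = 2.2486218
s_p = sqrt(2.2486218) = 1.4995

1.4995


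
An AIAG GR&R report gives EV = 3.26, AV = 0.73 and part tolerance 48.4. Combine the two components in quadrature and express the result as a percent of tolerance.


GRR = sqrt(EV^2 + AV^2) = sqrt(3.26^2 + 0.73^2) = 3.3407335
%GRR = GRR / tol * 100 = 3.3407335 / 48.4 * 100
%GRR = 6.9023

6.9023


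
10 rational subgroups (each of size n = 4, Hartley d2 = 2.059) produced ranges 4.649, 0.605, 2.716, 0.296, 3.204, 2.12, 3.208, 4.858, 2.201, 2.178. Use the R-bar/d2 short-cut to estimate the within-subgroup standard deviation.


R_bar = (4.649 + 0.605 + 2.716 + 0.296 + 3.204 + 2.12 + 3.208 + 4.858 + 2.201 + 2.178) / 10
R_bar = 26.035 / 10 = 2.6035
sigma_hat = R_bar / d2 = 2.6035 / 2.059 = 1.2644

1.2644


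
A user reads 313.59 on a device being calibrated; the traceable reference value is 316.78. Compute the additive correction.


Correction = standard - reading
= 316.78 - 313.59
= 3.1900

3.1900


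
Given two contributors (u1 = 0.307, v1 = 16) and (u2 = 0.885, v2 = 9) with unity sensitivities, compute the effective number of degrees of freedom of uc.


uc = sqrt(u1^2 + u2^2) = sqrt(0.307^2 + 0.885^2) = 0.93673582
v_eff = uc^4 / (u1^4/v1 + u2^4/v2)
= 0.93673582^4 / (0.307^4/16 + 0.885^4/9)
= 0.76996061 / 0.068715335
v_eff = 11.2051

11.2051


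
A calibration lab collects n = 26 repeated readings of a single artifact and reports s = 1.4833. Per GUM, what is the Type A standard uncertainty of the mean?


u_A = s / sqrt(n)
u_A = 1.4833 / sqrt(26)
u_A = 1.4833 / 5.0990195
u_A = 0.2909

0.2909


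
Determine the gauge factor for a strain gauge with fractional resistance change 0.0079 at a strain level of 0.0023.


GF = (dR/R) / epsilon
= 0.0079 / 0.0023
= 3.4348

3.4348


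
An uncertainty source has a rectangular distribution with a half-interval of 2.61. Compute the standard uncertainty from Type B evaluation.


u_B = half_width / sqrt(3)
u_B = 2.61 / 1.7320508
u_B = 1.5069

1.5069


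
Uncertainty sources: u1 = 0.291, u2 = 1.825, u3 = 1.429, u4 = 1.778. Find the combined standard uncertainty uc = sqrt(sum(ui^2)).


uc = sqrt(0.291^2 + 1.825^2 + 1.429^2 + 1.778^2)
uc = sqrt(8.618631)
uc = 2.9358

2.9358


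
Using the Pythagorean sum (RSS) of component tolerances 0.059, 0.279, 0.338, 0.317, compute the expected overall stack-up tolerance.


RSS = sqrt(0.059^2 + 0.279^2 + 0.338^2 + 0.317^2)
= sqrt(0.296055)
= 0.5441

0.5441


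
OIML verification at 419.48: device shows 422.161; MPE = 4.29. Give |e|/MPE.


e = indication - reference = 422.161 - 419.48 = 2.6810
|e| = 2.6810
ratio = |e| / MPE = 2.6810 / 4.29
ratio = 0.6249

0.6249


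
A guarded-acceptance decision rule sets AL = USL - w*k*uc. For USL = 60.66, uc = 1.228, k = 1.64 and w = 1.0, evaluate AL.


U = k * uc = 1.64 * 1.228 = 2.01392
guard band g = w * U = 1.0 * 2.01392 = 2.01392
AL = USL - g = 60.66 - 2.01392
AL = 58.6461

58.6461


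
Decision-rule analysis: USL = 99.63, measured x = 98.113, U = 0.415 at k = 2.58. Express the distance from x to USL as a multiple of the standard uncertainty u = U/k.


u = U / k = 0.415 / 2.58 = 0.16085271
margin = |USL - x| = |99.63 - 98.113| = 1.517
z = margin / u = 1.517 / 0.16085271
z = 9.4310

9.4310


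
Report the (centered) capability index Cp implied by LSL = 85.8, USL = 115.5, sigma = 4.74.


Cp = (USL - LSL) / (6 * sigma)
= (115.5 - 85.8) / (6 * 4.74)
= 29.7000 / 28.4400
= 1.0443

1.0443


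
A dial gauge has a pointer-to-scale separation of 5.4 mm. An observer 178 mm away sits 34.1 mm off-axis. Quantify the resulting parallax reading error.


error = h * offset / d
= 5.4 * 34.1 / 178
= 1.0345

1.0345


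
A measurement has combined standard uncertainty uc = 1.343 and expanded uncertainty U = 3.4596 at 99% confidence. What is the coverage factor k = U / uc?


k = U / uc
k = 3.4596 / 1.343
k = 2.576

2.576


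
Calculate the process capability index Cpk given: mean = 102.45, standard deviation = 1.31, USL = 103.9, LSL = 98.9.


Cpu = (USL - mean) / (3*sigma) = (103.9 - 102.45) / (3*1.31) = 0.3690
Cpl = (mean - LSL) / (3*sigma) = (102.45 - 98.9) / (3*1.31) = 0.9033
Cpk = min(Cpu, Cpl) = 0.3690

0.3690


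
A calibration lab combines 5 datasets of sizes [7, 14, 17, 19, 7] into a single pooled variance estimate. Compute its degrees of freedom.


nu = sum_i (n_i - 1)
nu = ((7 - 1) + (14 - 1) + (17 - 1) + (19 - 1) + (7 - 1))
nu = 6 + 13 + 16 + 18 + 6
nu = 59

59


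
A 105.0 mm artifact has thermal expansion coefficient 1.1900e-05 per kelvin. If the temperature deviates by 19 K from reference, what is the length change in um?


dL = L * alpha * dT
= 105.0 * 1.1900e-05 * 19
= 0.0237405 mm
dL_um = 0.0237405 * 1000 = 23.7405 um

23.7405


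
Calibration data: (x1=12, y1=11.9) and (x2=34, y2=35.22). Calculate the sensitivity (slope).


slope = (y2 - y1) / (x2 - x1)
= (35.22 - 11.9) / (34 - 12)
= 23.3200 / 22
= 1.0600

1.0600


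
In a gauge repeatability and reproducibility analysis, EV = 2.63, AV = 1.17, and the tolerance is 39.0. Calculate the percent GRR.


GRR = sqrt(EV^2 + AV^2) = sqrt(2.63^2 + 1.17^2) = 2.8785066
%GRR = GRR / tol * 100 = 2.8785066 / 39.0 * 100
%GRR = 7.3808

7.3808


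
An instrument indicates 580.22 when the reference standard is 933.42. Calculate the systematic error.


Systematic error = measured - true
= 580.22 - 933.42
= -353.2000

-353.2000


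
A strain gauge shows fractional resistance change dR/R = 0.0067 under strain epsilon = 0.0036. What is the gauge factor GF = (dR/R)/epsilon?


GF = (dR/R) / epsilon
= 0.0067 / 0.0036
= 1.8611

1.8611


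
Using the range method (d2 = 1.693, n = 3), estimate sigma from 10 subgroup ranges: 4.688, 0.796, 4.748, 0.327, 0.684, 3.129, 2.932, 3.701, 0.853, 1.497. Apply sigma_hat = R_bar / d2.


R_bar = (4.688 + 0.796 + 4.748 + 0.327 + 0.684 + 3.129 + 2.932 + 3.701 + 0.853 + 1.497) / 10
R_bar = 23.355 / 10 = 2.3355
sigma_hat = R_bar / d2 = 2.3355 / 1.693 = 1.3795

1.3795


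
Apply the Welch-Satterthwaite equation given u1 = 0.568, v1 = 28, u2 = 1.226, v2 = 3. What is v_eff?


uc = sqrt(u1^2 + u2^2) = sqrt(0.568^2 + 1.226^2) = 1.3511847
v_eff = uc^4 / (u1^4/v1 + u2^4/v2)
= 1.3511847^4 / (0.568^4/28 + 1.226^4/3)
= 3.3331808 / 0.75679652
v_eff = 4.4043

4.4043


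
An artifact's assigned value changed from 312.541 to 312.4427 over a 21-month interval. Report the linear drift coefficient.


rate = (v2 - v1) / months
= (312.4427 - 312.541) / 21
= -0.0983 / 21
= -0.0047

-0.0047


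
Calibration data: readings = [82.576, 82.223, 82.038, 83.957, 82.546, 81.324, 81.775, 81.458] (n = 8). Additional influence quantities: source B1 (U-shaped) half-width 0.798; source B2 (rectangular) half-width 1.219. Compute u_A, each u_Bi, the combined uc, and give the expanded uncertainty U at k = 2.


mean = (82.576 + 82.223 + 82.038 + 83.957 + 82.546 + 81.324 + 81.775 + 81.458) / 8 = 82.237125
s = sqrt(sum((x - mean)^2)/(n-1)) = 0.83344833
u_A = s / sqrt(n) = 0.83344833 / sqrt(8) = 0.29466848
u_B1 = 0.798 / sqrt(2) = 0.56427121
u_B2 = 1.219 / sqrt(3) = 0.70378998
uc = sqrt(0.29466848^2 + 0.56427121^2 + 0.70378998^2) = 0.9489741
U = k * uc = 2 * 0.9489741
U = 1.8979

1.8979


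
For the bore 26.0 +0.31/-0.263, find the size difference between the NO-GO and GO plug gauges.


GO = nominal - lower_tol (smallest hole = maximum material condition)
GO = 26.0 - 0.263 = 25.737
NO-GO = nominal + upper_tol (largest hole = least material condition)
NO-GO = 26.0 + 0.31 = 26.31
spread = NO-GO - GO = 26.31 - 25.737 = 0.5730

0.5730


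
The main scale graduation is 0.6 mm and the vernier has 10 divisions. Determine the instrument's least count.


LC = MSD / n_div
= 0.6 / 10
= 0.0600

0.0600


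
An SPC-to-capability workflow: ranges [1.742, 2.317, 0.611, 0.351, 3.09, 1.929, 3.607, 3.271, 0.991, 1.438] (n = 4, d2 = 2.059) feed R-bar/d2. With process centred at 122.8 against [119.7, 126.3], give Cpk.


R_bar = (1.742 + 2.317 + 0.611 + 0.351 + 3.09 + 1.929 + 3.607 + 3.271 + 0.991 + 1.438) / 10 = 1.9347
sigma = R_bar / d2 = 1.9347 / 2.059 = 0.93963089
Cp = (USL - LSL)/(6*sigma) = (126.3 - 119.7)/(6*0.93963089) = 1.1707
Cpu = (126.3 - 122.8)/(3*0.93963089) = 1.2416
Cpl = (122.8 - 119.7)/(3*0.93963089) = 1.0997
Cpk = min(Cpu, Cpl) = 1.0997

1.0997


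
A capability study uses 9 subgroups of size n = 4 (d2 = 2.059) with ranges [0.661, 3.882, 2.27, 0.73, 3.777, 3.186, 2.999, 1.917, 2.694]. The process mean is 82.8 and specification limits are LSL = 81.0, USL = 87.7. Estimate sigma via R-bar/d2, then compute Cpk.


R_bar = (0.661 + 3.882 + 2.27 + 0.73 + 3.777 + 3.186 + 2.999 + 1.917 + 2.694) / 9 = 2.4573333
sigma = R_bar / d2 = 2.4573333 / 2.059 = 1.1934596
Cp = (USL - LSL)/(6*sigma) = (87.7 - 81.0)/(6*1.1934596) = 0.9357
Cpu = (87.7 - 82.8)/(3*1.1934596) = 1.3686
Cpl = (82.8 - 81.0)/(3*1.1934596) = 0.5027
Cpk = min(Cpu, Cpl) = 0.5027

0.5027


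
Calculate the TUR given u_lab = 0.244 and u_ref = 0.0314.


TUR = u_lab / u_ref
= 0.244 / 0.0314
= 7.7707

7.7707


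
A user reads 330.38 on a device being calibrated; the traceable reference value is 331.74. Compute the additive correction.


Correction = standard - reading
= 331.74 - 330.38
= 1.3600

1.3600


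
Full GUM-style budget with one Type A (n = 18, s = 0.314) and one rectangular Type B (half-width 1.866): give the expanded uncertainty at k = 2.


u_A = s / sqrt(n) = 0.314 / sqrt(18) = 0.07401051
u_B = half_width / sqrt(3) = 1.866 / sqrt(3) = 1.0773356
uc = sqrt(u_A^2 + u_B^2) = sqrt(0.07401051^2 + 1.0773356^2) = 1.0798748
U = k * uc = 2 * 1.0798748
U = 2.1597

2.1597


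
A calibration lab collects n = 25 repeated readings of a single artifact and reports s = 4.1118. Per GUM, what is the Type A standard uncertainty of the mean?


u_A = s / sqrt(n)
u_A = 4.1118 / sqrt(25)
u_A = 4.1118 / 5
u_A = 0.8224

0.8224


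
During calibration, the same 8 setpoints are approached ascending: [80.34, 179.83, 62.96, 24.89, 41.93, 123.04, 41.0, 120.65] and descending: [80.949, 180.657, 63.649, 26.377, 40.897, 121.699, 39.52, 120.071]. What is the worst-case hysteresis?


|80.34 - 80.949| = 0.6090
|179.83 - 180.657| = 0.8270
|62.96 - 63.649| = 0.6890
|24.89 - 26.377| = 1.4870
|41.93 - 40.897| = 1.0330
|123.04 - 121.699| = 1.3410
|41.0 - 39.52| = 1.4800
|120.65 - 120.071| = 0.5790
hysteresis = max(diffs) = 1.4870

1.4870


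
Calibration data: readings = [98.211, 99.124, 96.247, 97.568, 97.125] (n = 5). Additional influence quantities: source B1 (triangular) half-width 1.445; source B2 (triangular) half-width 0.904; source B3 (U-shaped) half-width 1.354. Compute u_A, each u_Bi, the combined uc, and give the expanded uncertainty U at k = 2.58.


mean = (98.211 + 99.124 + 96.247 + 97.568 + 97.125) / 5 = 97.655
s = sqrt(sum((x - mean)^2)/(n-1)) = 1.0883508
u_A = s / sqrt(n) = 1.0883508 / sqrt(5) = 0.48672527
u_B1 = 1.445 / sqrt(6) = 0.58991878
u_B2 = 0.904 / sqrt(6) = 0.36905645
u_B3 = 1.354 / sqrt(2) = 0.95742258
uc = sqrt(0.48672527^2 + 0.58991878^2 + 0.36905645^2 + 0.95742258^2) = 1.2797524
U = k * uc = 2.58 * 1.2797524
U = 3.3018

3.3018


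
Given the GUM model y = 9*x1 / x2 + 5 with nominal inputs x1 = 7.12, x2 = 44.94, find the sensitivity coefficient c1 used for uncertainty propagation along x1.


y = 9*x1 / x2 + 5
dy/dx1 = 9/x2
Evaluate at x2 = 44.94: c1 = 9 / 44.94
c1 = 0.2003

0.2003


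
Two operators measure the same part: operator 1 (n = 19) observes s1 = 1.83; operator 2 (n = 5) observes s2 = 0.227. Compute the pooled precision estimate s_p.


s_p = sqrt(((n1-1)*s1^2 + (n2-1)*s2^2) / (n1+n2-2))
numerator = (19-1)*1.83^2 + (5-1)*0.227^2 = 60.2802 + 0.206116 = 60.486316
denominator = 19 + 5 - 2 = 22
s_p^2 = 60.486316 / 22 = 2.749378
s_p = sqrt(2.749378) = 1.6581

1.6581


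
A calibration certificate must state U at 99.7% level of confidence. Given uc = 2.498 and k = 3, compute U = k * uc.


U = k * uc
U = 3 * 2.498
U = 7.4940

7.4940


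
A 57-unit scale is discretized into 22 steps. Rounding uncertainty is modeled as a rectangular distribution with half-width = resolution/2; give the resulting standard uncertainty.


resolution = range / divisions
resolution = 57 / 22 = 2.5909091
u_res = resolution / (2*sqrt(3))
u_res = 2.5909091 / 3.4641016
u_res = 0.7479

0.7479


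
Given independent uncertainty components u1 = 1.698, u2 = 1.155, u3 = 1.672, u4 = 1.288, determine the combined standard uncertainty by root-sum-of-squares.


uc = sqrt(1.698^2 + 1.155^2 + 1.672^2 + 1.288^2)
uc = sqrt(8.671757)
uc = 2.9448

2.9448


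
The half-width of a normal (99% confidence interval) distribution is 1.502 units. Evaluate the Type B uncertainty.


u_B = half_width / 2.576
u_B = 1.502 / 2.576
u_B = 0.5831

0.5831


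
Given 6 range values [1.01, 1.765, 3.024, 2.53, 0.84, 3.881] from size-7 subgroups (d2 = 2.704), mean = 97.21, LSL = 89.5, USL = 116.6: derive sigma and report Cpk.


R_bar = (1.01 + 1.765 + 3.024 + 2.53 + 0.84 + 3.881) / 6 = 2.175
sigma = R_bar / d2 = 2.175 / 2.704 = 0.80436391
Cp = (USL - LSL)/(6*sigma) = (116.6 - 89.5)/(6*0.80436391) = 5.6152
Cpu = (116.6 - 97.21)/(3*0.80436391) = 8.0353
Cpl = (97.21 - 89.5)/(3*0.80436391) = 3.1951
Cpk = min(Cpu, Cpl) = 3.1951

3.1951


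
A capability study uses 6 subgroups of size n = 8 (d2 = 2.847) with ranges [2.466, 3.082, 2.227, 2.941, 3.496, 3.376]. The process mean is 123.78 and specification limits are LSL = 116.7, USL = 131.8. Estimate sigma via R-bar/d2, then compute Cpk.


R_bar = (2.466 + 3.082 + 2.227 + 2.941 + 3.496 + 3.376) / 6 = 2.9313333
sigma = R_bar / d2 = 2.9313333 / 2.847 = 1.0296218
Cp = (USL - LSL)/(6*sigma) = (131.8 - 116.7)/(6*1.0296218) = 2.4443
Cpu = (131.8 - 123.78)/(3*1.0296218) = 2.5964
Cpl = (123.78 - 116.7)/(3*1.0296218) = 2.2921
Cpk = min(Cpu, Cpl) = 2.2921

2.2921


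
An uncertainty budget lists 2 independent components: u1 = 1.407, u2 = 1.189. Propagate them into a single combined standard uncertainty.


uc = sqrt(1.407^2 + 1.189^2)
uc = sqrt(3.39337)
uc = 1.8421

1.8421


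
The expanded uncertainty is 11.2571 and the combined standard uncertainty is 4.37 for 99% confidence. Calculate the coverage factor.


k = U / uc
k = 11.2571 / 4.37
k = 2.576

2.576


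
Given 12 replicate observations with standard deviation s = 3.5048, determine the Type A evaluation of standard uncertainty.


u_A = s / sqrt(n)
u_A = 3.5048 / sqrt(12)
u_A = 3.5048 / 3.4641016
u_A = 1.0117

1.0117


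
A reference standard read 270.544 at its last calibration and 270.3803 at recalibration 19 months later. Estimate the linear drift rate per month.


rate = (v2 - v1) / months
= (270.3803 - 270.544) / 19
= -0.1637 / 19
= -0.0086

-0.0086


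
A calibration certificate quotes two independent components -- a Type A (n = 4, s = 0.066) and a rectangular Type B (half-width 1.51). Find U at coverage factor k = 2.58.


u_A = s / sqrt(n) = 0.066 / sqrt(4) = 0.033
u_B = half_width / sqrt(3) = 1.51 / sqrt(3) = 0.87179891
uc = sqrt(u_A^2 + u_B^2) = sqrt(0.033^2 + 0.87179891^2) = 0.87242326
U = k * uc = 2.58 * 0.87242326
U = 2.2509

2.2509


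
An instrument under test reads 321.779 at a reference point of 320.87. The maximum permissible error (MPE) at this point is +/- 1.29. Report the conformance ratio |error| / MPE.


e = indication - reference = 321.779 - 320.87 = 0.9090
|e| = 0.9090
ratio = |e| / MPE = 0.9090 / 1.29
ratio = 0.7047

0.7047


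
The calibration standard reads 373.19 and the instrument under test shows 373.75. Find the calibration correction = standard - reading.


Correction = standard - reading
= 373.19 - 373.75
= -0.5600

-0.5600


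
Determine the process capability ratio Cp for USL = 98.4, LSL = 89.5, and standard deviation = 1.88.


Cp = (USL - LSL) / (6 * sigma)
= (98.4 - 89.5) / (6 * 1.88)
= 8.9000 / 11.2800
= 0.7890

0.7890


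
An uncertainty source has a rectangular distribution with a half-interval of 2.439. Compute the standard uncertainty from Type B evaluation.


u_B = half_width / sqrt(3)
u_B = 2.439 / 1.7320508
u_B = 1.4082

1.4082


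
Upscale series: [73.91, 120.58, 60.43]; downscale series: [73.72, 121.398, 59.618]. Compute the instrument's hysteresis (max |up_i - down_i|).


|73.91 - 73.72| = 0.1900
|120.58 - 121.398| = 0.8180
|60.43 - 59.618| = 0.8120
hysteresis = max(diffs) = 0.8180

0.8180


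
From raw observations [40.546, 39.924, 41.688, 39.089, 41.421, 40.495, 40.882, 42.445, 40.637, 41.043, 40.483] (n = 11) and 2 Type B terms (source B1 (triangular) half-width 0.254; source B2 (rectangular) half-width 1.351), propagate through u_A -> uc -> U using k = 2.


mean = (40.546 + 39.924 + 41.688 + 39.089 + 41.421 + 40.495 + 40.882 + 42.445 + 40.637 + 41.043 + 40.483) / 11 = 40.78663636
s = sqrt(sum((x - mean)^2)/(n-1)) = 0.89014126
u_A = s / sqrt(n) = 0.89014126 / sqrt(11) = 0.26838769
u_B1 = 0.254 / sqrt(6) = 0.10369507
u_B2 = 1.351 / sqrt(3) = 0.78000021
uc = sqrt(0.26838769^2 + 0.10369507^2 + 0.78000021^2) = 0.83137533
U = k * uc = 2 * 0.83137533
U = 1.6628

1.6628


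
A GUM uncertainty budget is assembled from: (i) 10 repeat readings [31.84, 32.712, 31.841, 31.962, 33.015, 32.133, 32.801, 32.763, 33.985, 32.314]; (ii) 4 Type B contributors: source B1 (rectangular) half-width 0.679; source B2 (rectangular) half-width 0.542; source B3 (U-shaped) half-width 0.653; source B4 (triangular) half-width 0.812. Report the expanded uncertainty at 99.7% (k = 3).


mean = (31.84 + 32.712 + 31.841 + 31.962 + 33.015 + 32.133 + 32.801 + 32.763 + 33.985 + 32.314) / 10 = 32.5366
s = sqrt(sum((x - mean)^2)/(n-1)) = 0.66586438
u_A = s / sqrt(n) = 0.66586438 / sqrt(10) = 0.21056481
u_B1 = 0.679 / sqrt(3) = 0.39202083
u_B2 = 0.542 / sqrt(3) = 0.31292385
u_B3 = 0.653 / sqrt(2) = 0.46174073
u_B4 = 0.812 / sqrt(6) = 0.33149761
uc = sqrt(0.21056481^2 + 0.39202083^2 + 0.31292385^2 + 0.46174073^2 + 0.33149761^2) = 0.78678737
U = k * uc = 3 * 0.78678737
U = 2.3604

2.3604


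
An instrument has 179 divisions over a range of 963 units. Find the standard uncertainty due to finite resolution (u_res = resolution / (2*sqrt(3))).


resolution = range / divisions
resolution = 963 / 179 = 5.3798883
u_res = resolution / (2*sqrt(3))
u_res = 5.3798883 / 3.4641016
u_res = 1.5530

1.5530


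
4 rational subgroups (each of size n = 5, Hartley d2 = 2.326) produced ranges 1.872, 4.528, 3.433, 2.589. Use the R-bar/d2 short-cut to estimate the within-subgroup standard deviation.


R_bar = (1.872 + 4.528 + 3.433 + 2.589) / 4
R_bar = 12.422 / 4 = 3.1055
sigma_hat = R_bar / d2 = 3.1055 / 2.326 = 1.3351

1.3351


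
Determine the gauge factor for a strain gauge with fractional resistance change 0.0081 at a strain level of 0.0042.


GF = (dR/R) / epsilon
= 0.0081 / 0.0042
= 1.9286

1.9286


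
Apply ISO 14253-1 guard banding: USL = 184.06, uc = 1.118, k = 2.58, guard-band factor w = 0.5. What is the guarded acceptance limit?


U = k * uc = 2.58 * 1.118 = 2.88444
guard band g = w * U = 0.5 * 2.88444 = 1.44222
AL = USL - g = 184.06 - 1.44222
AL = 182.6178

182.6178


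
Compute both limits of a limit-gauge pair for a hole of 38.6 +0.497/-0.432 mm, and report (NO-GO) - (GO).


GO = nominal - lower_tol (smallest hole = maximum material condition)
GO = 38.6 - 0.432 = 38.168
NO-GO = nominal + upper_tol (largest hole = least material condition)
NO-GO = 38.6 + 0.497 = 39.097
spread = NO-GO - GO = 39.097 - 38.168 = 0.9290

0.9290


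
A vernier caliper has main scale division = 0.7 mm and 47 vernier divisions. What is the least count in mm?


LC = MSD / n_div
= 0.7 / 47
= 0.0149

0.0149


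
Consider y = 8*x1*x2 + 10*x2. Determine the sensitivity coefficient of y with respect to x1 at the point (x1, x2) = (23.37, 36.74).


y = 8*x1*x2 + 10*x2
dy/dx1 = 8*x2
Evaluate at x2 = 36.74: c1 = 8 * 36.74
c1 = 293.9200

293.9200


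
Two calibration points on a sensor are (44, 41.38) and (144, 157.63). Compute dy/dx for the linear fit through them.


slope = (y2 - y1) / (x2 - x1)
= (157.63 - 41.38) / (144 - 44)
= 116.2500 / 100
= 1.1625

1.1625


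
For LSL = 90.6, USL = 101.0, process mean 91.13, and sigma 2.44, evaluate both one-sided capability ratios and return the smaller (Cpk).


Cpu = (USL - mean) / (3*sigma) = (101.0 - 91.13) / (3*2.44) = 1.3484
Cpl = (mean - LSL) / (3*sigma) = (91.13 - 90.6) / (3*2.44) = 0.0724
Cpk = min(Cpu, Cpl) = 0.0724

0.0724


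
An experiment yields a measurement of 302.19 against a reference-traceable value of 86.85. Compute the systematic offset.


Systematic error = measured - true
= 302.19 - 86.85
= 215.3400

215.3400


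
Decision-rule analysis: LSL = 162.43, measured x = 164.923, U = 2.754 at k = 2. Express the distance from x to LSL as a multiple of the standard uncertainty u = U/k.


u = U / k = 2.754 / 2 = 1.377
margin = |LSL - x| = |162.43 - 164.923| = 2.493
z = margin / u = 2.493 / 1.377
z = 1.8105

1.8105


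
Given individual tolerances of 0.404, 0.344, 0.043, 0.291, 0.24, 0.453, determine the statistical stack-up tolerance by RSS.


RSS = sqrt(0.404^2 + 0.344^2 + 0.043^2 + 0.291^2 + 0.24^2 + 0.453^2)
= sqrt(0.630891)
= 0.7943

0.7943
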